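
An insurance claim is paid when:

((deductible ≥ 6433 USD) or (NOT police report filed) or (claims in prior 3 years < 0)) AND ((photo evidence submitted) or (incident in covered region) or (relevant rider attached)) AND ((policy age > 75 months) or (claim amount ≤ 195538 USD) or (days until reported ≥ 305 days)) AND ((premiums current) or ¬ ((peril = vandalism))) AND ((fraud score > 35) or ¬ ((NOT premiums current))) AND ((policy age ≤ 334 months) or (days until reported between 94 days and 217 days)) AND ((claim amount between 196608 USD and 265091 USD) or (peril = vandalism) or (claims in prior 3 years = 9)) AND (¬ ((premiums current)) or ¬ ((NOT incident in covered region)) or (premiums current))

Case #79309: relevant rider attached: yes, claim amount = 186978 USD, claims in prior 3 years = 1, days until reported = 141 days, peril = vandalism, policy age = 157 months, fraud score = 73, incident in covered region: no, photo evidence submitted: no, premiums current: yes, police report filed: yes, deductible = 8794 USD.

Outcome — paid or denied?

Atomic conditions:
  deductible ≥ 6433 USD: 8794 ≥ 6433 is true
  NOT police report filed: yes → false
  claims in prior 3 years < 0: 1 < 0 is false
  photo evidence submitted: no → false
  incident in covered region: no → false
  relevant rider attached: yes → true
  policy age > 75 months: 157 > 75 is true
  claim amount ≤ 195538 USD: 186978 ≤ 195538 is true
  days until reported ≥ 305 days: 141 ≥ 305 is false
  premiums current: yes → true
  peril = vandalism: vandalism == vandalism is true
  fraud score > 35: 73 > 35 is true
  NOT premiums current: yes → false
  policy age ≤ 334 months: 157 ≤ 334 is true
  days until reported between 94 days and 217 days: 141 in [94, 217] is true
  claim amount between 196608 USD and 265091 USD: 186978 in [196608, 265091] is false
  claims in prior 3 years = 9: 1 == 9 is false
  NOT incident in covered region: no → true
Combine:
[1] true OR false OR false = true
[2] false OR false OR true = true
[3] true OR true OR false = true
[4.2] NOT true = false
[4] true OR false = true
[5.2] NOT false = true
[5] true OR true = true
[6] true OR true = true
[7] false OR true OR false = true
[8.1] NOT true = false
[8.2] NOT true = false
[8] false OR false OR true = true
[root] true AND true AND true AND true AND true AND true AND true AND true = true
Overall: true → paid

Paid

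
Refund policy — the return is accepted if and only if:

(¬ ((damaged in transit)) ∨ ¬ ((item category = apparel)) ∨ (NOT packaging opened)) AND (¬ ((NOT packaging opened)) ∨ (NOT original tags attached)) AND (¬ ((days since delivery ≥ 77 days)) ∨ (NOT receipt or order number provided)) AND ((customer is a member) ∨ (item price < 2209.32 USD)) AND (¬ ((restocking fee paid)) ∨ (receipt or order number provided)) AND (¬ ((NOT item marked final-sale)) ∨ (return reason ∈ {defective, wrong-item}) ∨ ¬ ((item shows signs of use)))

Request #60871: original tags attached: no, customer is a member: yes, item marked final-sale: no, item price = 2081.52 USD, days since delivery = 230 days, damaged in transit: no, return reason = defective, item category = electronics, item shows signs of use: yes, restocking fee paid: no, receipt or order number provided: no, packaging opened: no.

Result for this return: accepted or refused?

Accepted

Atomic conditions:
  damaged in transit: no → false
  item category = apparel: electronics == apparel is false
  NOT packaging opened: no → true
  NOT original tags attached: no → true
  days since delivery ≥ 77 days: 230 ≥ 77 is true
  NOT receipt or order number provided: no → true
  customer is a member: yes → true
  item price < 2209.32 USD: 2081.52 < 2209.32 is true
  restocking fee paid: no → false
  receipt or order number provided: no → false
  NOT item marked final-sale: no → true
  return reason ∈ {defective, wrong-item}: defective is in the set → true
  item shows signs of use: yes → true
Combine:
[1.1] NOT false = true
[1.2] NOT false = true
[1] true OR true OR true = true
[2.1] NOT true = false
[2] false OR true = true
[3.1] NOT true = false
[3] false OR true = true
[4] true OR true = true
[5.1] NOT false = true
[5] true OR false = true
[6.1] NOT true = false
[6.3] NOT true = false
[6] false OR true OR false = true
[root] true AND true AND true AND true AND true AND true = true
Overall: true → accepted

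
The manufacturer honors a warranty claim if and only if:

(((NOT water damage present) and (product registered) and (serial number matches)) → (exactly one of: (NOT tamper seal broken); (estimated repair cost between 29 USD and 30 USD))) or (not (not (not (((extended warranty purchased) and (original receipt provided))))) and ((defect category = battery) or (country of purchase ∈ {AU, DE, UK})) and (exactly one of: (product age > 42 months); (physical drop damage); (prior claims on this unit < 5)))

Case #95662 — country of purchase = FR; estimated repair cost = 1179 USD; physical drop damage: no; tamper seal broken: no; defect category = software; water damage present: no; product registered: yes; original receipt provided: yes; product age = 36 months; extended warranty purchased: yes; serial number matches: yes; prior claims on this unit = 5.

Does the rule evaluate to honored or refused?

Honored

Atomic conditions:
  NOT water damage present: no → true
  product registered: yes → true
  serial number matches: yes → true
  NOT tamper seal broken: no → true
  estimated repair cost between 29 USD and 30 USD: 1179 in [29, 30] is false
  extended warranty purchased: yes → true
  original receipt provided: yes → true
  defect category = battery: software == battery is false
  country of purchase ∈ {AU, DE, UK}: FR is not in the set → false
  product age > 42 months: 36 > 42 is false
  physical drop damage: no → false
  prior claims on this unit < 5: 5 < 5 is false
Combine:
[1.1] true AND true AND true = true
[1.2] exactly-one(true, false) = true
[1] true → true = true
[2.1.1.1.1] true AND true = true
[2.1.1.1] NOT true = false
[2.1.1] NOT false = true
[2.1] NOT true = false
[2.2] false OR false = false
[2.3] exactly-one(false, false, false) = false
[2] false AND false AND false = false
[root] true OR false = true
Overall: true → honored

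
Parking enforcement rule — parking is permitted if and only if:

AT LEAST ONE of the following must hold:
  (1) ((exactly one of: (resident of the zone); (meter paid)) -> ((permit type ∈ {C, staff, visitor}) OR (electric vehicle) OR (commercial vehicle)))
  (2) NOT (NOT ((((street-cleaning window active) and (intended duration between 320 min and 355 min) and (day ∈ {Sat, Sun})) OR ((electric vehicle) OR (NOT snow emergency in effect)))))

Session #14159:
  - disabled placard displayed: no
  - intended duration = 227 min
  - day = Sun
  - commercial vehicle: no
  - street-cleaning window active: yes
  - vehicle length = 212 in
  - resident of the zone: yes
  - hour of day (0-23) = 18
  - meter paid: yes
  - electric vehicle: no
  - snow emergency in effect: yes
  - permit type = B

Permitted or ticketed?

Atomic conditions:
  resident of the zone: yes → true
  meter paid: yes → true
  permit type ∈ {C, staff, visitor}: B is not in the set → false
  electric vehicle: no → false
  commercial vehicle: no → false
  street-cleaning window active: yes → true
  intended duration between 320 min and 355 min: 227 in [320, 355] is false
  day ∈ {Sat, Sun}: Sun is in the set → true
  NOT snow emergency in effect: yes → false
Combine:
[1.1] exactly-one(true, true) = false
[1.2] false OR false OR false = false
[1] false → false (antecedent false ⇒ implication holds) = true
[2.1.1.1] true AND false AND true = false
[2.1.1.2] false OR false = false
[2.1.1] false OR false = false
[2.1] NOT false = true
[2] NOT true = false
[root] true OR false = true
Overall: true → permitted

Permitted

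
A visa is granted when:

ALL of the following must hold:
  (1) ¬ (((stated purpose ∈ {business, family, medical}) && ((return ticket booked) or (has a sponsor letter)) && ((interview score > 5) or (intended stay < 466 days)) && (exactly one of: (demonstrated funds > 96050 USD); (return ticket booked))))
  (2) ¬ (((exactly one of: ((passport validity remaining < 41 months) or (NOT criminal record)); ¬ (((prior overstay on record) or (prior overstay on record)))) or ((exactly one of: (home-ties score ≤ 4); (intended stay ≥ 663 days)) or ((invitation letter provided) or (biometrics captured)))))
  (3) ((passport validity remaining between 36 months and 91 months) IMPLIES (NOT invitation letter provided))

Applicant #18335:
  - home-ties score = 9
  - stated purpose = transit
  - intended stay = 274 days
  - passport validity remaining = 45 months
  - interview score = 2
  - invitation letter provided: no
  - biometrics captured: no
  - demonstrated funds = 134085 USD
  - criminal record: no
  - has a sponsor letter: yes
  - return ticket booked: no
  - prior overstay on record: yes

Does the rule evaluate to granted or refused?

Atomic conditions:
  stated purpose ∈ {business, family, medical}: transit is not in the set → false
  return ticket booked: no → false
  has a sponsor letter: yes → true
  interview score > 5: 2 > 5 is false
  intended stay < 466 days: 274 < 466 is true
  demonstrated funds > 96050 USD: 134085 > 96050 is true
  passport validity remaining < 41 months: 45 < 41 is false
  NOT criminal record: no → true
  prior overstay on record: yes → true
  home-ties score ≤ 4: 9 ≤ 4 is false
  intended stay ≥ 663 days: 274 ≥ 663 is false
  invitation letter provided: no → false
  biometrics captured: no → false
  passport validity remaining between 36 months and 91 months: 45 in [36, 91] is true
  NOT invitation letter provided: no → true
Combine:
[1.1.2] false OR true = true
[1.1.3] false OR true = true
[1.1.4] exactly-one(true, false) = true
[1.1] false AND true AND true AND true = false
[1] NOT false = true
[2.1.1.1] false OR true = true
[2.1.1.2.1] true OR true = true
[2.1.1.2] NOT true = false
[2.1.1] exactly-one(true, false) = true
[2.1.2.1] exactly-one(false, false) = false
[2.1.2.2] false OR false = false
[2.1.2] false OR false = false
[2.1] true OR false = true
[2] NOT true = false
[3] true → true = true
[root] true AND false AND true = false
Overall: false → refused

Refused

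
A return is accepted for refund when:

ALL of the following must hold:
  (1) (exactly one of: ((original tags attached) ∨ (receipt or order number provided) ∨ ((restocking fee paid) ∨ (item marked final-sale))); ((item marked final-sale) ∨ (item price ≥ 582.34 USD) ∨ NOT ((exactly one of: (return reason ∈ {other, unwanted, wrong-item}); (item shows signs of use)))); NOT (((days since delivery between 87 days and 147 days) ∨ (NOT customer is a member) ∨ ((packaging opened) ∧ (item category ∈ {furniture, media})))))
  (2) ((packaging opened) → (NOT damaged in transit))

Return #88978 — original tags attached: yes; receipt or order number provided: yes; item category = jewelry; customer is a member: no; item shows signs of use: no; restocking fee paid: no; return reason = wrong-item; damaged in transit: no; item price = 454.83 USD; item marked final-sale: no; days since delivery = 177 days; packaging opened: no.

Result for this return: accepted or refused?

Atomic conditions:
  original tags attached: yes → true
  receipt or order number provided: yes → true
  restocking fee paid: no → false
  item marked final-sale: no → false
  item price ≥ 582.34 USD: 454.83 ≥ 582.34 is false
  return reason ∈ {other, unwanted, wrong-item}: wrong-item is in the set → true
  item shows signs of use: no → false
  days since delivery between 87 days and 147 days: 177 in [87, 147] is false
  NOT customer is a member: no → true
  packaging opened: no → false
  item category ∈ {furniture, media}: jewelry is not in the set → false
  NOT damaged in transit: no → true
Combine:
[1.1.3] false OR false = false
[1.1] true OR true OR false = true
[1.2.3.1] exactly-one(true, false) = true
[1.2.3] NOT true = false
[1.2] false OR false OR false = false
[1.3.1.3] false AND false = false
[1.3.1] false OR true OR false = true
[1.3] NOT true = false
[1] exactly-one(true, false, false) = true
[2] false → true (antecedent false ⇒ implication holds) = true
[root] true AND true = true
Overall: true → accepted

Accepted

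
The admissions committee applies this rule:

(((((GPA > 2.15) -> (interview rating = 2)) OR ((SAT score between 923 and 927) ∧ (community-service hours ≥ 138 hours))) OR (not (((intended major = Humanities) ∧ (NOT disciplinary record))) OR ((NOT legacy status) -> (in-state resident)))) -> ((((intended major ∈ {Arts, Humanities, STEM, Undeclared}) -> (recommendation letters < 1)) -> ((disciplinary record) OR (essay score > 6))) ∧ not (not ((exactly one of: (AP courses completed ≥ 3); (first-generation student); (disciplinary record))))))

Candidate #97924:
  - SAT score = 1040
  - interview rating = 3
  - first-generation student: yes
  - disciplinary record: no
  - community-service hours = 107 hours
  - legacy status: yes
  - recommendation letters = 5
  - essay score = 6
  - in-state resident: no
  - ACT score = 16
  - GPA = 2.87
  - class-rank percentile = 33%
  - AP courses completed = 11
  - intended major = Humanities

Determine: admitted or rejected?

Rejected

Atomic conditions:
  GPA > 2.15: 2.87 > 2.15 is true
  interview rating = 2: 3 == 2 is false
  SAT score between 923 and 927: 1040 in [923, 927] is false
  community-service hours ≥ 138 hours: 107 ≥ 138 is false
  intended major = Humanities: Humanities == Humanities is true
  NOT disciplinary record: no → true
  NOT legacy status: yes → false
  in-state resident: no → false
  intended major ∈ {Arts, Humanities, STEM, Undeclared}: Humanities is in the set → true
  recommendation letters < 1: 5 < 1 is false
  disciplinary record: no → false
  essay score > 6: 6 > 6 is false
  AP courses completed ≥ 3: 11 ≥ 3 is true
  first-generation student: yes → true
Combine:
[1.1.1] true → false = false
[1.1.2] false AND false = false
[1.1] false OR false = false
[1.2.1.1] true AND true = true
[1.2.1] NOT true = false
[1.2.2] false → false (antecedent false ⇒ implication holds) = true
[1.2] false OR true = true
[1] false OR true = true
[2.1.1] true → false = false
[2.1.2] false OR false = false
[2.1] false → false (antecedent false ⇒ implication holds) = true
[2.2.1.1] exactly-one(true, true, false) = false
[2.2.1] NOT false = true
[2.2] NOT true = false
[2] true AND false = false
[root] true → false = false
Overall: false → rejected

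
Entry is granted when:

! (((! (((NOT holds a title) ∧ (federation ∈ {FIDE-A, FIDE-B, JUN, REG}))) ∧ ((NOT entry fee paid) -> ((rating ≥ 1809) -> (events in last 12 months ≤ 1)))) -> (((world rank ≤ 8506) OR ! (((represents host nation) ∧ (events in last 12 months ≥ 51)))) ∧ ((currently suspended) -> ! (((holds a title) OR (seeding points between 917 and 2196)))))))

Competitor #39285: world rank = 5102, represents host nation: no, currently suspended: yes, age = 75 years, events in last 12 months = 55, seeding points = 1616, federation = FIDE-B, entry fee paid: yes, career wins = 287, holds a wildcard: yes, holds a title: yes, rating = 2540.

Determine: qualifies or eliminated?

Atomic conditions:
  NOT holds a title: yes → false
  federation ∈ {FIDE-A, FIDE-B, JUN, REG}: FIDE-B is in the set → true
  NOT entry fee paid: yes → false
  rating ≥ 1809: 2540 ≥ 1809 is true
  events in last 12 months ≤ 1: 55 ≤ 1 is false
  world rank ≤ 8506: 5102 ≤ 8506 is true
  represents host nation: no → false
  events in last 12 months ≥ 51: 55 ≥ 51 is true
  currently suspended: yes → true
  holds a title: yes → true
  seeding points between 917 and 2196: 1616 in [917, 2196] is true
Combine:
[1.1.1.1] false AND true = false
[1.1.1] NOT false = true
[1.1.2.2] true → false = false
[1.1.2] false → false (antecedent false ⇒ implication holds) = true
[1.1] true AND true = true
[1.2.1.2.1] false AND true = false
[1.2.1.2] NOT false = true
[1.2.1] true OR true = true
[1.2.2.2.1] true OR true = true
[1.2.2.2] NOT true = false
[1.2.2] true → false = false
[1.2] true AND false = false
[1] true → false = false
[root] NOT false = true
Overall: true → qualifies

Qualifies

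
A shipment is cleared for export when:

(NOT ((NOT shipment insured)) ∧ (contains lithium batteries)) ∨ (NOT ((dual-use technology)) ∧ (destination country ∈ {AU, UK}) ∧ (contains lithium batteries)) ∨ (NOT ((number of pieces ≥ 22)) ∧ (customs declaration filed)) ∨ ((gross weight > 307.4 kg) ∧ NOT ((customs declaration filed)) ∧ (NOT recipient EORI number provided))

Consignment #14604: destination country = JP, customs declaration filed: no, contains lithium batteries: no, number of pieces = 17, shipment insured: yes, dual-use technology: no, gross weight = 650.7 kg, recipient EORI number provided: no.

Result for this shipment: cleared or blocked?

Cleared

Atomic conditions:
  NOT shipment insured: yes → false
  contains lithium batteries: no → false
  dual-use technology: no → false
  destination country ∈ {AU, UK}: JP is not in the set → false
  number of pieces ≥ 22: 17 ≥ 22 is false
  customs declaration filed: no → false
  gross weight > 307.4 kg: 650.7 > 307.4 is true
  NOT recipient EORI number provided: no → true
Combine:
[1.1] NOT false = true
[1] true AND false = false
[2.1] NOT false = true
[2] true AND false AND false = false
[3.1] NOT false = true
[3] true AND false = false
[4.2] NOT false = true
[4] true AND true AND true = true
[root] false OR false OR false OR true = true
Overall: true → cleared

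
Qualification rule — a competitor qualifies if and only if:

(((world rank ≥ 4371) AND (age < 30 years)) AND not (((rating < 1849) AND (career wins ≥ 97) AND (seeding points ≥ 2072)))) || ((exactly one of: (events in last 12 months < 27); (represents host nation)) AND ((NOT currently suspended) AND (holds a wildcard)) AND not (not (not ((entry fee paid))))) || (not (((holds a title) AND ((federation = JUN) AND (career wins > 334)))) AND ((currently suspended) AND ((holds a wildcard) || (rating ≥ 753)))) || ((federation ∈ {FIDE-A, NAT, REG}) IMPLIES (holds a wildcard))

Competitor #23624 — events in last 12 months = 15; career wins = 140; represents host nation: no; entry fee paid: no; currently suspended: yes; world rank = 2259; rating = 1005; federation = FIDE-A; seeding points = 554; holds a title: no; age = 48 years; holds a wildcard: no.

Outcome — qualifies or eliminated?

Atomic conditions:
  world rank ≥ 4371: 2259 ≥ 4371 is false
  age < 30 years: 48 < 30 is false
  rating < 1849: 1005 < 1849 is true
  career wins ≥ 97: 140 ≥ 97 is true
  seeding points ≥ 2072: 554 ≥ 2072 is false
  events in last 12 months < 27: 15 < 27 is true
  represents host nation: no → false
  NOT currently suspended: yes → false
  holds a wildcard: no → false
  entry fee paid: no → false
  holds a title: no → false
  federation = JUN: FIDE-A == JUN is false
  career wins > 334: 140 > 334 is false
  currently suspended: yes → true
  rating ≥ 753: 1005 ≥ 753 is true
  federation ∈ {FIDE-A, NAT, REG}: FIDE-A is in the set → true
Combine:
[1.1] false AND false = false
[1.2.1] true AND true AND false = false
[1.2] NOT false = true
[1] false AND true = false
[2.1] exactly-one(true, false) = true
[2.2] false AND false = false
[2.3.1.1] NOT false = true
[2.3.1] NOT true = false
[2.3] NOT false = true
[2] true AND false AND true = false
[3.1.1.2] false AND false = false
[3.1.1] false AND false = false
[3.1] NOT false = true
[3.2.2] false OR true = true
[3.2] true AND true = true
[3] true AND true = true
[4] true → false = false
[root] false OR false OR true OR false = true
Overall: true → qualifies

Qualifies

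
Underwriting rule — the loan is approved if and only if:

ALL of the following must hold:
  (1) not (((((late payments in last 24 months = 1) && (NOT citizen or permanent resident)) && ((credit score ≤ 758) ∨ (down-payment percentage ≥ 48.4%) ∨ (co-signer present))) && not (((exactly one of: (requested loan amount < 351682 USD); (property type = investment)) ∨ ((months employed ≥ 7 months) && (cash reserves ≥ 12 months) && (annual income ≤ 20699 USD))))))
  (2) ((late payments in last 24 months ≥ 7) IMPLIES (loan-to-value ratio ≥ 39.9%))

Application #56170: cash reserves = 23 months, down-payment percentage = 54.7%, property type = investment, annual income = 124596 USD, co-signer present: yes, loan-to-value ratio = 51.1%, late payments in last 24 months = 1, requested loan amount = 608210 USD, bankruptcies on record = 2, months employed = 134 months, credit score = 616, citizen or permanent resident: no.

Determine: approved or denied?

Approved

Atomic conditions:
  late payments in last 24 months = 1: 1 == 1 is true
  NOT citizen or permanent resident: no → true
  credit score ≤ 758: 616 ≤ 758 is true
  down-payment percentage ≥ 48.4%: 54.7 ≥ 48.4 is true
  co-signer present: yes → true
  requested loan amount < 351682 USD: 608210 < 351682 is false
  property type = investment: investment == investment is true
  months employed ≥ 7 months: 134 ≥ 7 is true
  cash reserves ≥ 12 months: 23 ≥ 12 is true
  annual income ≤ 20699 USD: 124596 ≤ 20699 is false
  late payments in last 24 months ≥ 7: 1 ≥ 7 is false
  loan-to-value ratio ≥ 39.9%: 51.1 ≥ 39.9 is true
Combine:
[1.1.1.1] true AND true = true
[1.1.1.2] true OR true OR true = true
[1.1.1] true AND true = true
[1.1.2.1.1] exactly-one(false, true) = true
[1.1.2.1.2] true AND true AND false = false
[1.1.2.1] true OR false = true
[1.1.2] NOT true = false
[1.1] true AND false = false
[1] NOT false = true
[2] false → true (antecedent false ⇒ implication holds) = true
[root] true AND true = true
Overall: true → approved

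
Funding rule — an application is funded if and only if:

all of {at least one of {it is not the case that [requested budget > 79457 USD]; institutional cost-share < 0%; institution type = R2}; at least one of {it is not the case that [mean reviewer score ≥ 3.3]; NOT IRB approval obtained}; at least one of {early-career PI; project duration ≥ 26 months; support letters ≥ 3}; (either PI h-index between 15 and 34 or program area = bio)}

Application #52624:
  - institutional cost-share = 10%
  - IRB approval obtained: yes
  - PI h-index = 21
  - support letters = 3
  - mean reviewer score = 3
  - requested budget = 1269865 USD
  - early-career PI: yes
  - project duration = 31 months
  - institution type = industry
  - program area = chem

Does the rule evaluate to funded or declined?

Declined

Atomic conditions:
  requested budget > 79457 USD: 1269865 > 79457 is true
  institutional cost-share < 0%: 10 < 0 is false
  institution type = R2: industry == R2 is false
  mean reviewer score ≥ 3.3: 3 ≥ 3.3 is false
  NOT IRB approval obtained: yes → false
  early-career PI: yes → true
  project duration ≥ 26 months: 31 ≥ 26 is true
  support letters ≥ 3: 3 ≥ 3 is true
  PI h-index between 15 and 34: 21 in [15, 34] is true
  program area = bio: chem == bio is false
Combine:
[1.1] NOT true = false
[1] false OR false OR false = false
[2.1] NOT false = true
[2] true OR false = true
[3] true OR true OR true = true
[4] true OR false = true
[root] false AND true AND true AND true = false
Overall: false → declined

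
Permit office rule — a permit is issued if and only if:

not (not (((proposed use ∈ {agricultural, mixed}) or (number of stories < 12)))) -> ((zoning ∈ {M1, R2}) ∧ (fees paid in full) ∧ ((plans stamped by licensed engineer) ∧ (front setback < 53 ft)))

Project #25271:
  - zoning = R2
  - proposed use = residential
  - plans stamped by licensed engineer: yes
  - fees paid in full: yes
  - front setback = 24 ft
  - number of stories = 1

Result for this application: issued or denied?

Issued

Atomic conditions:
  proposed use ∈ {agricultural, mixed}: residential is not in the set → false
  number of stories < 12: 1 < 12 is true
  zoning ∈ {M1, R2}: R2 is in the set → true
  fees paid in full: yes → true
  plans stamped by licensed engineer: yes → true
  front setback < 53 ft: 24 < 53 is true
Combine:
[1.1.1] false OR true = true
[1.1] NOT true = false
[1] NOT false = true
[2.3] true AND true = true
[2] true AND true AND true = true
[root] true → true = true
Overall: true → issued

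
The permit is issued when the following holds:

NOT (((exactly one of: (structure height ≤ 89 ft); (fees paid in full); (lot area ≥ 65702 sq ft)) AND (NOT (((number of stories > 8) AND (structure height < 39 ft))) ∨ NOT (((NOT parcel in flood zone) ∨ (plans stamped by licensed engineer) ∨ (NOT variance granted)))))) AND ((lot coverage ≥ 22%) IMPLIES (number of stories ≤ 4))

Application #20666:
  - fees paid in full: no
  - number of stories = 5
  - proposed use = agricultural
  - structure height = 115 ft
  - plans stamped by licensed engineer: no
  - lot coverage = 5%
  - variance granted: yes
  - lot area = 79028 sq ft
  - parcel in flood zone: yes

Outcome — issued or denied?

Denied

Atomic conditions:
  structure height ≤ 89 ft: 115 ≤ 89 is false
  fees paid in full: no → false
  lot area ≥ 65702 sq ft: 79028 ≥ 65702 is true
  number of stories > 8: 5 > 8 is false
  structure height < 39 ft: 115 < 39 is false
  NOT parcel in flood zone: yes → false
  plans stamped by licensed engineer: no → false
  NOT variance granted: yes → false
  lot coverage ≥ 22%: 5 ≥ 22 is false
  number of stories ≤ 4: 5 ≤ 4 is false
Combine:
[1.1.1] exactly-one(false, false, true) = true
[1.1.2.1.1] false AND false = false
[1.1.2.1] NOT false = true
[1.1.2.2.1] false OR false OR false = false
[1.1.2.2] NOT false = true
[1.1.2] true OR true = true
[1.1] true AND true = true
[1] NOT true = false
[2] false → false (antecedent false ⇒ implication holds) = true
[root] false AND true = false
Overall: false → denied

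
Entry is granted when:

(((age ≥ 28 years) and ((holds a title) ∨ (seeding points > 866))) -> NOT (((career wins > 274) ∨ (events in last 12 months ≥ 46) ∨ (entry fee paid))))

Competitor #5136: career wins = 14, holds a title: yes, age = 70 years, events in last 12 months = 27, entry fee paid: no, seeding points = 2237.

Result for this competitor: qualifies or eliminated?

Atomic conditions:
  age ≥ 28 years: 70 ≥ 28 is true
  holds a title: yes → true
  seeding points > 866: 2237 > 866 is true
  career wins > 274: 14 > 274 is false
  events in last 12 months ≥ 46: 27 ≥ 46 is false
  entry fee paid: no → false
Combine:
[1.2] true OR true = true
[1] true AND true = true
[2.1] false OR false OR false = false
[2] NOT false = true
[root] true → true = true
Overall: true → qualifies

Qualifies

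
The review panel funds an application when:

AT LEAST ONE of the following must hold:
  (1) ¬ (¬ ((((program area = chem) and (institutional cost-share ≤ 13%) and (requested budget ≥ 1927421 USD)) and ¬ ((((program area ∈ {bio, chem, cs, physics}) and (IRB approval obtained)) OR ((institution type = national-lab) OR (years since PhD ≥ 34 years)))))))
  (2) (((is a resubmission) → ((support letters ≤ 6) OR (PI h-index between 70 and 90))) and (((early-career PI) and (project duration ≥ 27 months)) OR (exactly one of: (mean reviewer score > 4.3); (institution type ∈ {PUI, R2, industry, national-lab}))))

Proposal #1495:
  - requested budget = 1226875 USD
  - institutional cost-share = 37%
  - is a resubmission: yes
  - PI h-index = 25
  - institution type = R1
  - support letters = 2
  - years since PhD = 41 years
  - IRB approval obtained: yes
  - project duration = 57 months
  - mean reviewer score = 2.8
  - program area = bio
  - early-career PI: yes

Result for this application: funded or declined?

Funded

Atomic conditions:
  program area = chem: bio == chem is false
  institutional cost-share ≤ 13%: 37 ≤ 13 is false
  requested budget ≥ 1927421 USD: 1226875 ≥ 1927421 is false
  program area ∈ {bio, chem, cs, physics}: bio is in the set → true
  IRB approval obtained: yes → true
  institution type = national-lab: R1 == national-lab is false
  years since PhD ≥ 34 years: 41 ≥ 34 is true
  is a resubmission: yes → true
  support letters ≤ 6: 2 ≤ 6 is true
  PI h-index between 70 and 90: 25 in [70, 90] is false
  early-career PI: yes → true
  project duration ≥ 27 months: 57 ≥ 27 is true
  mean reviewer score > 4.3: 2.8 > 4.3 is false
  institution type ∈ {PUI, R2, industry, national-lab}: R1 is not in the set → false
Combine:
[1.1.1.1] false AND false AND false = false
[1.1.1.2.1.1] true AND true = true
[1.1.1.2.1.2] false OR true = true
[1.1.1.2.1] true OR true = true
[1.1.1.2] NOT true = false
[1.1.1] false AND false = false
[1.1] NOT false = true
[1] NOT true = false
[2.1.2] true OR false = true
[2.1] true → true = true
[2.2.1] true AND true = true
[2.2.2] exactly-one(false, false) = false
[2.2] true OR false = true
[2] true AND true = true
[root] false OR true = true
Overall: true → funded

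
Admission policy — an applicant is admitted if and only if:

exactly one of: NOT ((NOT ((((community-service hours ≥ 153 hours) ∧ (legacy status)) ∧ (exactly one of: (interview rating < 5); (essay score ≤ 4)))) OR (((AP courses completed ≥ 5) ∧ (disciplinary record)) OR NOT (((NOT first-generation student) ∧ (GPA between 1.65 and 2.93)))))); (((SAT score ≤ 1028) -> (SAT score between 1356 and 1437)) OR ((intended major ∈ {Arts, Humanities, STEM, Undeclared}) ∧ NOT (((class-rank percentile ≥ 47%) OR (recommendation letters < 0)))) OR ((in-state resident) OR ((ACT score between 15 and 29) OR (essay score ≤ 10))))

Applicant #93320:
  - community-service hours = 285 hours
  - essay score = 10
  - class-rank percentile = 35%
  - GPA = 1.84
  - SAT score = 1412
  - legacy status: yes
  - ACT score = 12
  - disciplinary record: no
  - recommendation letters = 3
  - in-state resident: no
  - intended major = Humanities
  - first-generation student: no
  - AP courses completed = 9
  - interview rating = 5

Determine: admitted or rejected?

Atomic conditions:
  community-service hours ≥ 153 hours: 285 ≥ 153 is true
  legacy status: yes → true
  interview rating < 5: 5 < 5 is false
  essay score ≤ 4: 10 ≤ 4 is false
  AP courses completed ≥ 5: 9 ≥ 5 is true
  disciplinary record: no → false
  NOT first-generation student: no → true
  GPA between 1.65 and 2.93: 1.84 in [1.65, 2.93] is true
  SAT score ≤ 1028: 1412 ≤ 1028 is false
  SAT score between 1356 and 1437: 1412 in [1356, 1437] is true
  intended major ∈ {Arts, Humanities, STEM, Undeclared}: Humanities is in the set → true
  class-rank percentile ≥ 47%: 35 ≥ 47 is false
  recommendation letters < 0: 3 < 0 is false
  in-state resident: no → false
  ACT score between 15 and 29: 12 in [15, 29] is false
  essay score ≤ 10: 10 ≤ 10 is true
Combine:
[1.1.1.1.1] true AND true = true
[1.1.1.1.2] exactly-one(false, false) = false
[1.1.1.1] true AND false = false
[1.1.1] NOT false = true
[1.1.2.1] true AND false = false
[1.1.2.2.1] true AND true = true
[1.1.2.2] NOT true = false
[1.1.2] false OR false = false
[1.1] true OR false = true
[1] NOT true = false
[2.1] false → true (antecedent false ⇒ implication holds) = true
[2.2.2.1] false OR false = false
[2.2.2] NOT false = true
[2.2] true AND true = true
[2.3.2] false OR true = true
[2.3] false OR true = true
[2] true OR true OR true = true
[root] exactly-one(false, true) = true
Overall: true → admitted

Admitted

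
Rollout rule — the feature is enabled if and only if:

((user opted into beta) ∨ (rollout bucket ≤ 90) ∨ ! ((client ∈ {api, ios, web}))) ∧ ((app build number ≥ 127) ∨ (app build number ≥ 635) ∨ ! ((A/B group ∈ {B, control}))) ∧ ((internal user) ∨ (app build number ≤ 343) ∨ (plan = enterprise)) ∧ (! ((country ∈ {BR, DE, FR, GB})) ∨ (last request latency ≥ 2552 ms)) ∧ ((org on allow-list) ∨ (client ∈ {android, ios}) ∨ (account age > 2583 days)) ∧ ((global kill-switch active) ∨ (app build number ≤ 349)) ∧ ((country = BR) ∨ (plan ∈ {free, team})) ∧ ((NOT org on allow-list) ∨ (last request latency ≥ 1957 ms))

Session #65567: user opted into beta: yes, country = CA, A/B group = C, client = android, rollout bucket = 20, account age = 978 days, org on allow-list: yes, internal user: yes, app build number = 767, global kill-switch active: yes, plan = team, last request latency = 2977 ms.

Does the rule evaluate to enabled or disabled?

Enabled

Atomic conditions:
  user opted into beta: yes → true
  rollout bucket ≤ 90: 20 ≤ 90 is true
  client ∈ {api, ios, web}: android is not in the set → false
  app build number ≥ 127: 767 ≥ 127 is true
  app build number ≥ 635: 767 ≥ 635 is true
  A/B group ∈ {B, control}: C is not in the set → false
  internal user: yes → true
  app build number ≤ 343: 767 ≤ 343 is false
  plan = enterprise: team == enterprise is false
  country ∈ {BR, DE, FR, GB}: CA is not in the set → false
  last request latency ≥ 2552 ms: 2977 ≥ 2552 is true
  org on allow-list: yes → true
  client ∈ {android, ios}: android is in the set → true
  account age > 2583 days: 978 > 2583 is false
  global kill-switch active: yes → true
  app build number ≤ 349: 767 ≤ 349 is false
  country = BR: CA == BR is false
  plan ∈ {free, team}: team is in the set → true
  NOT org on allow-list: yes → false
  last request latency ≥ 1957 ms: 2977 ≥ 1957 is true
Combine:
[1.3] NOT false = true
[1] true OR true OR true = true
[2.3] NOT false = true
[2] true OR true OR true = true
[3] true OR false OR false = true
[4.1] NOT false = true
[4] true OR true = true
[5] true OR true OR false = true
[6] true OR false = true
[7] false OR true = true
[8] false OR true = true
[root] true AND true AND true AND true AND true AND true AND true AND true = true
Overall: true → enabled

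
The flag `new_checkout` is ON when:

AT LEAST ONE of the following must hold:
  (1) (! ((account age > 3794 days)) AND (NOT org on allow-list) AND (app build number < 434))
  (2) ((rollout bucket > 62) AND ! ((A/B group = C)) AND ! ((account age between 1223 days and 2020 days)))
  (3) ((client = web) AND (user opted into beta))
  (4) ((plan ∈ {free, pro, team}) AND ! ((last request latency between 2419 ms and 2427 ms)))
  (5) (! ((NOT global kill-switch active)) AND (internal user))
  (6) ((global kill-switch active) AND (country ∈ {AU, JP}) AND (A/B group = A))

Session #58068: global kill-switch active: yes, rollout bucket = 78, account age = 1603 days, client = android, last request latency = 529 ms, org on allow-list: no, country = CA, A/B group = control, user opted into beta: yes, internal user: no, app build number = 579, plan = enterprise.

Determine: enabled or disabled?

Disabled

Atomic conditions:
  account age > 3794 days: 1603 > 3794 is false
  NOT org on allow-list: no → true
  app build number < 434: 579 < 434 is false
  rollout bucket > 62: 78 > 62 is true
  A/B group = C: control == C is false
  account age between 1223 days and 2020 days: 1603 in [1223, 2020] is true
  client = web: android == web is false
  user opted into beta: yes → true
  plan ∈ {free, pro, team}: enterprise is not in the set → false
  last request latency between 2419 ms and 2427 ms: 529 in [2419, 2427] is false
  NOT global kill-switch active: yes → false
  internal user: no → false
  global kill-switch active: yes → true
  country ∈ {AU, JP}: CA is not in the set → false
  A/B group = A: control == A is false
Combine:
[1.1] NOT false = true
[1] true AND true AND false = false
[2.2] NOT false = true
[2.3] NOT true = false
[2] true AND true AND false = false
[3] false AND true = false
[4.2] NOT false = true
[4] false AND true = false
[5.1] NOT false = true
[5] true AND false = false
[6] true AND false AND false = false
[root] false OR false OR false OR false OR false OR false = false
Overall: false → disabled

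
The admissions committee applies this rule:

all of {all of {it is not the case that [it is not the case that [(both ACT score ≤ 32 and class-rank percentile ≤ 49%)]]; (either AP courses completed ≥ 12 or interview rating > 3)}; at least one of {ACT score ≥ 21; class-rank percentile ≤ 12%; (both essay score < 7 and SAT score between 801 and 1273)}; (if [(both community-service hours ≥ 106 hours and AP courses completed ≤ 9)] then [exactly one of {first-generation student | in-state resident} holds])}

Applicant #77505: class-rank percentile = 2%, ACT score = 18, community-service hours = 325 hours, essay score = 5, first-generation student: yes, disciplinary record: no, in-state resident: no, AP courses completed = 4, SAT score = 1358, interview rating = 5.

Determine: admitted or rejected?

Admitted

Atomic conditions:
  ACT score ≤ 32: 18 ≤ 32 is true
  class-rank percentile ≤ 49%: 2 ≤ 49 is true
  AP courses completed ≥ 12: 4 ≥ 12 is false
  interview rating > 3: 5 > 3 is true
  ACT score ≥ 21: 18 ≥ 21 is false
  class-rank percentile ≤ 12%: 2 ≤ 12 is true
  essay score < 7: 5 < 7 is true
  SAT score between 801 and 1273: 1358 in [801, 1273] is false
  community-service hours ≥ 106 hours: 325 ≥ 106 is true
  AP courses completed ≤ 9: 4 ≤ 9 is true
  first-generation student: yes → true
  in-state resident: no → false
Combine:
[1.1.1.1] true AND true = true
[1.1.1] NOT true = false
[1.1] NOT false = true
[1.2] false OR true = true
[1] true AND true = true
[2.3] true AND false = false
[2] false OR true OR false = true
[3.1] true AND true = true
[3.2] exactly-one(true, false) = true
[3] true → true = true
[root] true AND true AND true = true
Overall: true → admitted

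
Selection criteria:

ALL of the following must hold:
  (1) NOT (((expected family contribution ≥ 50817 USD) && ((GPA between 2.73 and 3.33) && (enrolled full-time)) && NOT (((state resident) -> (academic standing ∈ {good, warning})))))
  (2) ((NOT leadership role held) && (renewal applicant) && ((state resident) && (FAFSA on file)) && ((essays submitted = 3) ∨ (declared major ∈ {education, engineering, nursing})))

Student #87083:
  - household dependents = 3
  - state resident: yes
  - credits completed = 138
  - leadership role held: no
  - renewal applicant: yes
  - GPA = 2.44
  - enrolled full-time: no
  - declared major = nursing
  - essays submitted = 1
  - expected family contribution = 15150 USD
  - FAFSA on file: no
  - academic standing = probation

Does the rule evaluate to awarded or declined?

Declined

Atomic conditions:
  expected family contribution ≥ 50817 USD: 15150 ≥ 50817 is false
  GPA between 2.73 and 3.33: 2.44 in [2.73, 3.33] is false
  enrolled full-time: no → false
  state resident: yes → true
  academic standing ∈ {good, warning}: probation is not in the set → false
  NOT leadership role held: no → true
  renewal applicant: yes → true
  FAFSA on file: no → false
  essays submitted = 3: 1 == 3 is false
  declared major ∈ {education, engineering, nursing}: nursing is in the set → true
Combine:
[1.1.2] false AND false = false
[1.1.3.1] true → false = false
[1.1.3] NOT false = true
[1.1] false AND false AND true = false
[1] NOT false = true
[2.3] true AND false = false
[2.4] false OR true = true
[2] true AND true AND false AND true = false
[root] true AND false = false
Overall: false → declined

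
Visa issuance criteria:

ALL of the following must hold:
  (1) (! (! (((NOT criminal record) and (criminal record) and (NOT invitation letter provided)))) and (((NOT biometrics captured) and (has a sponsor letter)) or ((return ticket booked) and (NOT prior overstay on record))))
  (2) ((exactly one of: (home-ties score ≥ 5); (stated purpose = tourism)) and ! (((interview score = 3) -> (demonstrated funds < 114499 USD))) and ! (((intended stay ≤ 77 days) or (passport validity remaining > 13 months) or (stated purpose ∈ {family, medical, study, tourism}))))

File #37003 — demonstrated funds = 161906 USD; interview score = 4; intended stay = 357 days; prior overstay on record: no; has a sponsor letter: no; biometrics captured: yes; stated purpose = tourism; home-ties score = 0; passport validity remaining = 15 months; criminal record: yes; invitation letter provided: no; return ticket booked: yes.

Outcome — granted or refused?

Atomic conditions:
  NOT criminal record: yes → false
  criminal record: yes → true
  NOT invitation letter provided: no → true
  NOT biometrics captured: yes → false
  has a sponsor letter: no → false
  return ticket booked: yes → true
  NOT prior overstay on record: no → true
  home-ties score ≥ 5: 0 ≥ 5 is false
  stated purpose = tourism: tourism == tourism is true
  interview score = 3: 4 == 3 is false
  demonstrated funds < 114499 USD: 161906 < 114499 is false
  intended stay ≤ 77 days: 357 ≤ 77 is false
  passport validity remaining > 13 months: 15 > 13 is true
  stated purpose ∈ {family, medical, study, tourism}: tourism is in the set → true
Combine:
[1.1.1.1] false AND true AND true = false
[1.1.1] NOT false = true
[1.1] NOT true = false
[1.2.1] false AND false = false
[1.2.2] true AND true = true
[1.2] false OR true = true
[1] false AND true = false
[2.1] exactly-one(false, true) = true
[2.2.1] false → false (antecedent false ⇒ implication holds) = true
[2.2] NOT true = false
[2.3.1] false OR true OR true = true
[2.3] NOT true = false
[2] true AND false AND false = false
[root] false AND false = false
Overall: false → refused

Refused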